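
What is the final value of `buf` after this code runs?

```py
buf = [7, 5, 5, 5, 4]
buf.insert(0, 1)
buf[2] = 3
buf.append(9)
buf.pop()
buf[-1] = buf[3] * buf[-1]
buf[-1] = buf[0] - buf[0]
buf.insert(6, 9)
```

[1, 7, 3, 5, 5, 0, 9]

insert 1 at 0 → [1, 7, 5, 5, 5, 4]
buf[2] = 3 → [1, 7, 3, 5, 5, 4]
append 9 → [1, 7, 3, 5, 5, 4, 9]
pop() removes 9 → [1, 7, 3, 5, 5, 4]
buf[-1] = buf[3]*buf[-1] = 5*4 = 20 → [1, 7, 3, 5, 5, 20]
buf[-1] = buf[0]-buf[0] = 1-1 = 0 → [1, 7, 3, 5, 5, 0]
insert 9 at 6 → [1, 7, 3, 5, 5, 0, 9]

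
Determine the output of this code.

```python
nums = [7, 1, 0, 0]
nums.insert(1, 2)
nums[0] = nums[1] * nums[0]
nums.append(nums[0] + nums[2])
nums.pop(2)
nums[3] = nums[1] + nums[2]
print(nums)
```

insert 2 at 1 → [7, 2, 1, 0, 0]
nums[0] = nums[1]*nums[0] = 2*7 = 14 → [14, 2, 1, 0, 0]
append nums[0]+nums[2] = 14+1 = 15 → [14, 2, 1, 0, 0, 15]
pop(2) removes 1 → [14, 2, 0, 0, 15]
nums[3] = nums[1]+nums[2] = 2+0 = 2 → [14, 2, 0, 2, 15]

[14, 2, 0, 2, 15]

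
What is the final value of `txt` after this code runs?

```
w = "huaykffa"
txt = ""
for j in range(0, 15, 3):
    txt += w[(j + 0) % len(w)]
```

'hyfuk'

j=0: add w[0]='h' → 'h'
j=3: add w[3]='y' → 'hy'
j=6: add w[6]='f' → 'hyf'
j=9: add w[1]='u' → 'hyfu'
j=12: add w[4]='k' → 'hyfuk'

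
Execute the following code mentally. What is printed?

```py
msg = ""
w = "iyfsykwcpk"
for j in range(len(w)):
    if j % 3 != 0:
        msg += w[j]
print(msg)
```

yfykcp

j=0: skip
j=1: add 'y' → 'y'
j=2: add 'f' → 'yf'
j=3: skip
j=4: add 'y' → 'yfy'
j=5: add 'k' → 'yfyk'
j=6: skip
j=7: add 'c' → 'yfykc'
j=8: add 'p' → 'yfykcp'
j=9: skip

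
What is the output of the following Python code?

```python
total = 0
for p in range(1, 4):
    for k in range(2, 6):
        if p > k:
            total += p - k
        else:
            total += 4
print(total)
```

45

p=1,k=2: not 1>2, total = 0+4 = 4
p=1,k=3: not 1>3, total = 4+4 = 8
p=1,k=4: not 1>4, total = 8+4 = 12
p=1,k=5: not 1>5, total = 12+4 = 16
p=2,k=2: not 2>2, total = 16+4 = 20
p=2,k=3: not 2>3, total = 20+4 = 24
p=2,k=4: not 2>4, total = 24+4 = 28
p=2,k=5: not 2>5, total = 28+4 = 32
p=3,k=2: 3>2, total = 32+1 = 33
p=3,k=3: not 3>3, total = 33+4 = 37
p=3,k=4: not 3>4, total = 37+4 = 41
p=3,k=5: not 3>5, total = 41+4 = 45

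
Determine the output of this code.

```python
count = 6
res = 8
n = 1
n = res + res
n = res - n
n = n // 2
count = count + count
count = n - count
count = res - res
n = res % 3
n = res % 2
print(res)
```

8

n = 8+8 = 16
n = 8-16 = -8
n = (-8)//2 = -4
count = 6+6 = 12
count = (-4)-12 = -16
count = 8-8 = 0
n = 8%3 = 2
n = 8%2 = 0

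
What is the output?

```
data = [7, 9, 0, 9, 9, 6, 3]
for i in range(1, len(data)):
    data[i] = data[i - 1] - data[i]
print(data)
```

i=1: data[1] = 7-9 = -2 → [7, -2, 0, 9, 9, 6, 3]
i=2: data[2] = (-2)-0 = -2 → [7, -2, -2, 9, 9, 6, 3]
i=3: data[3] = (-2)-9 = -11 → [7, -2, -2, -11, 9, 6, 3]
i=4: data[4] = (-11)-9 = -20 → [7, -2, -2, -11, -20, 6, 3]
i=5: data[5] = (-20)-6 = -26 → [7, -2, -2, -11, -20, -26, 3]
i=6: data[6] = (-26)-3 = -29 → [7, -2, -2, -11, -20, -26, -29]

[7, -2, -2, -11, -20, -26, -29]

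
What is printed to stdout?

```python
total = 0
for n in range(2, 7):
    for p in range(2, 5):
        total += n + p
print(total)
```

n=2,p=2: total = 0+4 = 4
n=2,p=3: total = 4+5 = 9
n=2,p=4: total = 9+6 = 15
n=3,p=2: total = 15+5 = 20
n=3,p=3: total = 20+6 = 26
n=3,p=4: total = 26+7 = 33
n=4,p=2: total = 33+6 = 39
n=4,p=3: total = 39+7 = 46
n=4,p=4: total = 46+8 = 54
n=5,p=2: total = 54+7 = 61
n=5,p=3: total = 61+8 = 69
n=5,p=4: total = 69+9 = 78
n=6,p=2: total = 78+8 = 86
n=6,p=3: total = 86+9 = 95
n=6,p=4: total = 95+10 = 105

105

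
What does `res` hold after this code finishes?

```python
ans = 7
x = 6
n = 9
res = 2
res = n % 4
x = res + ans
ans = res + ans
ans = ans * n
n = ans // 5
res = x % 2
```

res = 9%4 = 1
x = 1+7 = 8
ans = 1+7 = 8
ans = 8*9 = 72
n = 72//5 = 14
res = 8%2 = 0

0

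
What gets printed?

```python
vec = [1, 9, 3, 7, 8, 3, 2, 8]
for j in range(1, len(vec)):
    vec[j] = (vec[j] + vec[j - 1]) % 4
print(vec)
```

j=1: vec[1] = (9+1)%4 = 2 → [1, 2, 3, 7, 8, 3, 2, 8]
j=2: vec[2] = (3+2)%4 = 1 → [1, 2, 1, 7, 8, 3, 2, 8]
j=3: vec[3] = (7+1)%4 = 0 → [1, 2, 1, 0, 8, 3, 2, 8]
j=4: vec[4] = (8+0)%4 = 0 → [1, 2, 1, 0, 0, 3, 2, 8]
j=5: vec[5] = (3+0)%4 = 3 → [1, 2, 1, 0, 0, 3, 2, 8]
j=6: vec[6] = (2+3)%4 = 1 → [1, 2, 1, 0, 0, 3, 1, 8]
j=7: vec[7] = (8+1)%4 = 1 → [1, 2, 1, 0, 0, 3, 1, 1]

[1, 2, 1, 0, 0, 3, 1, 1]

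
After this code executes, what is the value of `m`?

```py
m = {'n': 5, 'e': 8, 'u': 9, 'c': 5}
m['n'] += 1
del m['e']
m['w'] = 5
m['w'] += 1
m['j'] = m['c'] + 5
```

m['n'] = 5+1 = 6 → {'n': 6, 'e': 8, 'u': 9, 'c': 5}
del 'e' → {'n': 6, 'u': 9, 'c': 5}
m['w'] = 5 → {'n': 6, 'u': 9, 'c': 5, 'w': 5}
m['w'] = 5+1 = 6 → {'n': 6, 'u': 9, 'c': 5, 'w': 6}
m['j'] = m['c']+5 = 10 → {'n': 6, 'u': 9, 'c': 5, 'w': 6, 'j': 10}

{'n': 6, 'u': 9, 'c': 5, 'w': 6, 'j': 10}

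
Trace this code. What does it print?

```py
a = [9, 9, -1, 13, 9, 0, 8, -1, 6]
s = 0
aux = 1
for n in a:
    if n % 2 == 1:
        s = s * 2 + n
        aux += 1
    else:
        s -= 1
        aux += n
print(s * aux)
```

10248

n=9: odd, s = 0*2+9 = 9; aux=2
n=9: odd, s = 9*2+9 = 27; aux=3
n=-1: odd, s = 27*2+(-1) = 53; aux=4
n=13: odd, s = 53*2+13 = 119; aux=5
n=9: odd, s = 119*2+9 = 247; aux=6
n=0: not odd, s = 247-1 = 246; aux=6
n=8: not odd, s = 246-1 = 245; aux=14
n=-1: odd, s = 245*2+(-1) = 489; aux=15
n=6: not odd, s = 489-1 = 488; aux=21
s*aux = 488*21 = 10248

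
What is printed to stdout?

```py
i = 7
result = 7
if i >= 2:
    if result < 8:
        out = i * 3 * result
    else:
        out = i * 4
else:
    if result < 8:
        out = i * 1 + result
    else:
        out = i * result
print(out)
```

147

i=7, result=7
i >= 2 is True; result < 8 is True
→ out = i * 3 * result = 147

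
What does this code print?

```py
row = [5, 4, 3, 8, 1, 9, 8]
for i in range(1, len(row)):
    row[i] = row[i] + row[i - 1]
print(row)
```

i=1: row[1] = 4+5 = 9 → [5, 9, 3, 8, 1, 9, 8]
i=2: row[2] = 3+9 = 12 → [5, 9, 12, 8, 1, 9, 8]
i=3: row[3] = 8+12 = 20 → [5, 9, 12, 20, 1, 9, 8]
i=4: row[4] = 1+20 = 21 → [5, 9, 12, 20, 21, 9, 8]
i=5: row[5] = 9+21 = 30 → [5, 9, 12, 20, 21, 30, 8]
i=6: row[6] = 8+30 = 38 → [5, 9, 12, 20, 21, 30, 38]

[5, 9, 12, 20, 21, 30, 38]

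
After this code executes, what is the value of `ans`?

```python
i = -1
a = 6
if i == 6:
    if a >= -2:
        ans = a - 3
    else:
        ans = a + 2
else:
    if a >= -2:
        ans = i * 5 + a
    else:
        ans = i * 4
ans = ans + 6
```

i=-1, a=6
i == 6 is False; a >= -2 is True
→ ans = i * 5 + a = 1
ans = 1+6 = 7

7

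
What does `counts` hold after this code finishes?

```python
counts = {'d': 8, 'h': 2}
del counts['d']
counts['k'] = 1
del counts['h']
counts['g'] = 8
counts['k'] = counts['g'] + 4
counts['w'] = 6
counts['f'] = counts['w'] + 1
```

{'k': 12, 'g': 8, 'w': 6, 'f': 7}

del 'd' → {'h': 2}
counts['k'] = 1 → {'h': 2, 'k': 1}
del 'h' → {'k': 1}
counts['g'] = 8 → {'k': 1, 'g': 8}
counts['k'] = counts['g']+4 = 12 → {'k': 12, 'g': 8}
counts['w'] = 6 → {'k': 12, 'g': 8, 'w': 6}
counts['f'] = counts['w']+1 = 7 → {'k': 12, 'g': 8, 'w': 6, 'f': 7}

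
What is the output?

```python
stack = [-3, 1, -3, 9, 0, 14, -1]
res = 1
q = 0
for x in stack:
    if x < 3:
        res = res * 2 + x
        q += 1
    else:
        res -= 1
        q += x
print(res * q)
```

-756

x=-3: <3, res = 1*2+(-3) = -1; q=1
x=1: <3, res = (-1)*2+1 = -1; q=2
x=-3: <3, res = (-1)*2+(-3) = -5; q=3
x=9: not <3, res = (-5)-1 = -6; q=12
x=0: <3, res = (-6)*2+0 = -12; q=13
x=14: not <3, res = (-12)-1 = -13; q=27
x=-1: <3, res = (-13)*2+(-1) = -27; q=28
res*q = (-27)*28 = -756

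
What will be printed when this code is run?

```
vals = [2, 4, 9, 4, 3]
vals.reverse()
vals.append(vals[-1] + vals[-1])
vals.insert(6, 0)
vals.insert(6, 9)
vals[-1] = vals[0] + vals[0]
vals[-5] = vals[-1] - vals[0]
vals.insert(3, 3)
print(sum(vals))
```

reverse → [3, 4, 9, 4, 2]
append vals[-1]+vals[-1] = 2+2 = 4 → [3, 4, 9, 4, 2, 4]
insert 0 at 6 → [3, 4, 9, 4, 2, 4, 0]
insert 9 at 6 → [3, 4, 9, 4, 2, 4, 9, 0]
vals[-1] = vals[0]+vals[0] = 3+3 = 6 → [3, 4, 9, 4, 2, 4, 9, 6]
vals[-5] = vals[-1]-vals[0] = 6-3 = 3 → [3, 4, 9, 3, 2, 4, 9, 6]
insert 3 at 3 → [3, 4, 9, 3, 3, 2, 4, 9, 6]
sum = 43

43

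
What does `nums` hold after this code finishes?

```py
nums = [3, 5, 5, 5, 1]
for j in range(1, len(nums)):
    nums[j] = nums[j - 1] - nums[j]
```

j=1: nums[1] = 3-5 = -2 → [3, -2, 5, 5, 1]
j=2: nums[2] = (-2)-5 = -7 → [3, -2, -7, 5, 1]
j=3: nums[3] = (-7)-5 = -12 → [3, -2, -7, -12, 1]
j=4: nums[4] = (-12)-1 = -13 → [3, -2, -7, -12, -13]

[3, -2, -7, -12, -13]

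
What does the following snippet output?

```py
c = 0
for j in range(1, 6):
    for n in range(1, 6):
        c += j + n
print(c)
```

150

j=1,n=1: c = 0+2 = 2
j=1,n=2: c = 2+3 = 5
j=1,n=3: c = 5+4 = 9
j=1,n=4: c = 9+5 = 14
j=1,n=5: c = 14+6 = 20
j=2,n=1: c = 20+3 = 23
j=2,n=2: c = 23+4 = 27
j=2,n=3: c = 27+5 = 32
j=2,n=4: c = 32+6 = 38
j=2,n=5: c = 38+7 = 45
j=3,n=1: c = 45+4 = 49
j=3,n=2: c = 49+5 = 54
j=3,n=3: c = 54+6 = 60
j=3,n=4: c = 60+7 = 67
j=3,n=5: c = 67+8 = 75
j=4,n=1: c = 75+5 = 80
j=4,n=2: c = 80+6 = 86
j=4,n=3: c = 86+7 = 93
j=4,n=4: c = 93+8 = 101
j=4,n=5: c = 101+9 = 110
j=5,n=1: c = 110+6 = 116
j=5,n=2: c = 116+7 = 123
j=5,n=3: c = 123+8 = 131
j=5,n=4: c = 131+9 = 140
j=5,n=5: c = 140+10 = 150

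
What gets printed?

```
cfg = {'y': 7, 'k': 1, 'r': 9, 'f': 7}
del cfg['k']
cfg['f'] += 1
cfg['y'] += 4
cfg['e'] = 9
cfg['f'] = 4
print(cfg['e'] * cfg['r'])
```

81

del 'k' → {'y': 7, 'r': 9, 'f': 7}
cfg['f'] = 7+1 = 8 → {'y': 7, 'r': 9, 'f': 8}
cfg['y'] = 7+4 = 11 → {'y': 11, 'r': 9, 'f': 8}
cfg['e'] = 9 → {'y': 11, 'r': 9, 'f': 8, 'e': 9}
cfg['f'] = 4 → {'y': 11, 'r': 9, 'f': 4, 'e': 9}
cfg['e']*cfg['r'] = 9*9 = 81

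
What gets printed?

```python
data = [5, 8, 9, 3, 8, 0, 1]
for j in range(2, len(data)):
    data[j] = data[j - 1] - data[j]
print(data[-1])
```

j=2: data[2] = 8-9 = -1 → [5, 8, -1, 3, 8, 0, 1]
j=3: data[3] = (-1)-3 = -4 → [5, 8, -1, -4, 8, 0, 1]
j=4: data[4] = (-4)-8 = -12 → [5, 8, -1, -4, -12, 0, 1]
j=5: data[5] = (-12)-0 = -12 → [5, 8, -1, -4, -12, -12, 1]
j=6: data[6] = (-12)-1 = -13 → [5, 8, -1, -4, -12, -12, -13]

-13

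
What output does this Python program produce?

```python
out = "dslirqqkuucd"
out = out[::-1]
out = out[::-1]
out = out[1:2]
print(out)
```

s

reverse → 'dcuukqqrilsd'
reverse → 'dslirqqkuucd'
slice [1:2] → 's'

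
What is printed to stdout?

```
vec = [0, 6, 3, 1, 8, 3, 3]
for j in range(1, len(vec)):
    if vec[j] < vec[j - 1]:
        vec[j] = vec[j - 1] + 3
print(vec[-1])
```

j=1: 6>=0, unchanged → [0, 6, 3, 1, 8, 3, 3]
j=2: 3<6, vec[2] = 6+3 = 9 → [0, 6, 9, 1, 8, 3, 3]
j=3: 1<9, vec[3] = 9+3 = 12 → [0, 6, 9, 12, 8, 3, 3]
j=4: 8<12, vec[4] = 12+3 = 15 → [0, 6, 9, 12, 15, 3, 3]
j=5: 3<15, vec[5] = 15+3 = 18 → [0, 6, 9, 12, 15, 18, 3]
j=6: 3<18, vec[6] = 18+3 = 21 → [0, 6, 9, 12, 15, 18, 21]

21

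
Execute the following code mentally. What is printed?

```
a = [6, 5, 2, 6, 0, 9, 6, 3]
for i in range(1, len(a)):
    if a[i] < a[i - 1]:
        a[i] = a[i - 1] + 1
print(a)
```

i=1: 5<6, a[1] = 6+1 = 7 → [6, 7, 2, 6, 0, 9, 6, 3]
i=2: 2<7, a[2] = 7+1 = 8 → [6, 7, 8, 6, 0, 9, 6, 3]
i=3: 6<8, a[3] = 8+1 = 9 → [6, 7, 8, 9, 0, 9, 6, 3]
i=4: 0<9, a[4] = 9+1 = 10 → [6, 7, 8, 9, 10, 9, 6, 3]
i=5: 9<10, a[5] = 10+1 = 11 → [6, 7, 8, 9, 10, 11, 6, 3]
i=6: 6<11, a[6] = 11+1 = 12 → [6, 7, 8, 9, 10, 11, 12, 3]
i=7: 3<12, a[7] = 12+1 = 13 → [6, 7, 8, 9, 10, 11, 12, 13]

[6, 7, 8, 9, 10, 11, 12, 13]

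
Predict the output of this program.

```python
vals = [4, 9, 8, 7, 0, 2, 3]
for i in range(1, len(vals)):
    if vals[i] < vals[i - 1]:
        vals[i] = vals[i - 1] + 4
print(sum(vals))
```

118

i=1: 9>=4, unchanged → [4, 9, 8, 7, 0, 2, 3]
i=2: 8<9, vals[2] = 9+4 = 13 → [4, 9, 13, 7, 0, 2, 3]
i=3: 7<13, vals[3] = 13+4 = 17 → [4, 9, 13, 17, 0, 2, 3]
i=4: 0<17, vals[4] = 17+4 = 21 → [4, 9, 13, 17, 21, 2, 3]
i=5: 2<21, vals[5] = 21+4 = 25 → [4, 9, 13, 17, 21, 25, 3]
i=6: 3<25, vals[6] = 25+4 = 29 → [4, 9, 13, 17, 21, 25, 29]
sum = 118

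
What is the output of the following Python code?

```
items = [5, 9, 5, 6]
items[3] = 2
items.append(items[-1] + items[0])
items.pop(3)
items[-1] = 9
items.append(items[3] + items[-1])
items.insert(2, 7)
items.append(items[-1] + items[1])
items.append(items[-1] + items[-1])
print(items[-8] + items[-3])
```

items[3] = 2 → [5, 9, 5, 2]
append items[-1]+items[0] = 2+5 = 7 → [5, 9, 5, 2, 7]
pop(3) removes 2 → [5, 9, 5, 7]
items[-1] = 9 → [5, 9, 5, 9]
append items[3]+items[-1] = 9+9 = 18 → [5, 9, 5, 9, 18]
insert 7 at 2 → [5, 9, 7, 5, 9, 18]
append items[-1]+items[1] = 18+9 = 27 → [5, 9, 7, 5, 9, 18, 27]
append items[-1]+items[-1] = 27+27 = 54 → [5, 9, 7, 5, 9, 18, 27, 54]
items[-8]+items[-3] = 5+18 = 23

23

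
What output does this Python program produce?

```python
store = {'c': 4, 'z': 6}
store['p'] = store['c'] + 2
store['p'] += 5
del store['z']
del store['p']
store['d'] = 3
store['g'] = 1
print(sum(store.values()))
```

store['p'] = store['c']+2 = 6 → {'c': 4, 'z': 6, 'p': 6}
store['p'] = 6+5 = 11 → {'c': 4, 'z': 6, 'p': 11}
del 'z' → {'c': 4, 'p': 11}
del 'p' → {'c': 4}
store['d'] = 3 → {'c': 4, 'd': 3}
store['g'] = 1 → {'c': 4, 'd': 3, 'g': 1}
sum of values = 8

8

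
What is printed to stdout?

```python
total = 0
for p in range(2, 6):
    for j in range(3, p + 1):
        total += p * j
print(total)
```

p=3,j=3: total = 0+9 = 9
p=4,j=3: total = 9+12 = 21
p=4,j=4: total = 21+16 = 37
p=5,j=3: total = 37+15 = 52
p=5,j=4: total = 52+20 = 72
p=5,j=5: total = 72+25 = 97

97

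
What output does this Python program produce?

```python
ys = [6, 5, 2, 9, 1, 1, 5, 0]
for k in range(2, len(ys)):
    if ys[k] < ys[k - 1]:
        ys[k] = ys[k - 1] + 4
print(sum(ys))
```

k=2: 2<5, ys[2] = 5+4 = 9 → [6, 5, 9, 9, 1, 1, 5, 0]
k=3: 9>=9, unchanged → [6, 5, 9, 9, 1, 1, 5, 0]
k=4: 1<9, ys[4] = 9+4 = 13 → [6, 5, 9, 9, 13, 1, 5, 0]
k=5: 1<13, ys[5] = 13+4 = 17 → [6, 5, 9, 9, 13, 17, 5, 0]
k=6: 5<17, ys[6] = 17+4 = 21 → [6, 5, 9, 9, 13, 17, 21, 0]
k=7: 0<21, ys[7] = 21+4 = 25 → [6, 5, 9, 9, 13, 17, 21, 25]
sum = 105

105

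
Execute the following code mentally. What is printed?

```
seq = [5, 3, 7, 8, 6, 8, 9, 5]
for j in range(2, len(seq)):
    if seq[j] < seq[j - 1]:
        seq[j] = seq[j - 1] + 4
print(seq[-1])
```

j=2: 7>=3, unchanged → [5, 3, 7, 8, 6, 8, 9, 5]
j=3: 8>=7, unchanged → [5, 3, 7, 8, 6, 8, 9, 5]
j=4: 6<8, seq[4] = 8+4 = 12 → [5, 3, 7, 8, 12, 8, 9, 5]
j=5: 8<12, seq[5] = 12+4 = 16 → [5, 3, 7, 8, 12, 16, 9, 5]
j=6: 9<16, seq[6] = 16+4 = 20 → [5, 3, 7, 8, 12, 16, 20, 5]
j=7: 5<20, seq[7] = 20+4 = 24 → [5, 3, 7, 8, 12, 16, 20, 24]

24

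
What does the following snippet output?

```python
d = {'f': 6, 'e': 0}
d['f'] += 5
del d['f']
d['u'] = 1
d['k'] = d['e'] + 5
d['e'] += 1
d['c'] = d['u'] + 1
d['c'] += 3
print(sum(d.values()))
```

12

d['f'] = 6+5 = 11 → {'f': 11, 'e': 0}
del 'f' → {'e': 0}
d['u'] = 1 → {'e': 0, 'u': 1}
d['k'] = d['e']+5 = 5 → {'e': 0, 'u': 1, 'k': 5}
d['e'] = 0+1 = 1 → {'e': 1, 'u': 1, 'k': 5}
d['c'] = d['u']+1 = 2 → {'e': 1, 'u': 1, 'k': 5, 'c': 2}
d['c'] = 2+3 = 5 → {'e': 1, 'u': 1, 'k': 5, 'c': 5}
sum of values = 12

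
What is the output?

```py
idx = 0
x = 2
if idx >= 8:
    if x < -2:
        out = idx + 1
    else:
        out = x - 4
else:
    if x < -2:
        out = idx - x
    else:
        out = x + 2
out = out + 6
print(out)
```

idx=0, x=2
idx >= 8 is False; x < -2 is False
→ out = x + 2 = 4
out = 4+6 = 10

10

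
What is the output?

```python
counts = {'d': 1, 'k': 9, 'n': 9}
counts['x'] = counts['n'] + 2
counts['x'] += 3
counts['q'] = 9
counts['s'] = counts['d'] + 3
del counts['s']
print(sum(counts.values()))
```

counts['x'] = counts['n']+2 = 11 → {'d': 1, 'k': 9, 'n': 9, 'x': 11}
counts['x'] = 11+3 = 14 → {'d': 1, 'k': 9, 'n': 9, 'x': 14}
counts['q'] = 9 → {'d': 1, 'k': 9, 'n': 9, 'x': 14, 'q': 9}
counts['s'] = counts['d']+3 = 4 → {'d': 1, 'k': 9, 'n': 9, 'x': 14, 'q': 9, 's': 4}
del 's' → {'d': 1, 'k': 9, 'n': 9, 'x': 14, 'q': 9}
sum of values = 42

42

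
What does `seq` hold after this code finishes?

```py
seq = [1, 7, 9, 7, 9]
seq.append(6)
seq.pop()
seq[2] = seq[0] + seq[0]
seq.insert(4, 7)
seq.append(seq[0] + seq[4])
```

[1, 7, 2, 7, 7, 9, 8]

append 6 → [1, 7, 9, 7, 9, 6]
pop() removes 6 → [1, 7, 9, 7, 9]
seq[2] = seq[0]+seq[0] = 1+1 = 2 → [1, 7, 2, 7, 9]
insert 7 at 4 → [1, 7, 2, 7, 7, 9]
append seq[0]+seq[4] = 1+7 = 8 → [1, 7, 2, 7, 7, 9, 8]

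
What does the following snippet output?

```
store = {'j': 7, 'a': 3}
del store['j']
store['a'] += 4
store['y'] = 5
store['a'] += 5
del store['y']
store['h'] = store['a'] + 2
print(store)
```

del 'j' → {'a': 3}
store['a'] = 3+4 = 7 → {'a': 7}
store['y'] = 5 → {'a': 7, 'y': 5}
store['a'] = 7+5 = 12 → {'a': 12, 'y': 5}
del 'y' → {'a': 12}
store['h'] = store['a']+2 = 14 → {'a': 12, 'h': 14}

{'a': 12, 'h': 14}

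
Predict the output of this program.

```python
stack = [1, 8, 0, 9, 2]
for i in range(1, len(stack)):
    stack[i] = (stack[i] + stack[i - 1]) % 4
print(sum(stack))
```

5

i=1: stack[1] = (8+1)%4 = 1 → [1, 1, 0, 9, 2]
i=2: stack[2] = (0+1)%4 = 1 → [1, 1, 1, 9, 2]
i=3: stack[3] = (9+1)%4 = 2 → [1, 1, 1, 2, 2]
i=4: stack[4] = (2+2)%4 = 0 → [1, 1, 1, 2, 0]
sum = 5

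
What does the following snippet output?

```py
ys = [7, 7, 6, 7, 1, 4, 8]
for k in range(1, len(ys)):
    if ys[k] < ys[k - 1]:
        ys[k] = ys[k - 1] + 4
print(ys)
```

[7, 7, 11, 15, 19, 23, 27]

k=1: 7>=7, unchanged → [7, 7, 6, 7, 1, 4, 8]
k=2: 6<7, ys[2] = 7+4 = 11 → [7, 7, 11, 7, 1, 4, 8]
k=3: 7<11, ys[3] = 11+4 = 15 → [7, 7, 11, 15, 1, 4, 8]
k=4: 1<15, ys[4] = 15+4 = 19 → [7, 7, 11, 15, 19, 4, 8]
k=5: 4<19, ys[5] = 19+4 = 23 → [7, 7, 11, 15, 19, 23, 8]
k=6: 8<23, ys[6] = 23+4 = 27 → [7, 7, 11, 15, 19, 23, 27]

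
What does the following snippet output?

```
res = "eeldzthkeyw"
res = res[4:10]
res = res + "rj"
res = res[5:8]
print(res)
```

yrj

slice [4:10] → 'zthkey'
+ 'rj' → 'zthkeyrj'
slice [5:8] → 'yrj'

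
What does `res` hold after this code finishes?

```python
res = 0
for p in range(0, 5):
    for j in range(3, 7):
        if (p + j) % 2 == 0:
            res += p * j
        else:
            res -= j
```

48

p=0,j=3: odd sum, res = 0-3 = -3
p=0,j=4: even sum, res = (-3)+0 = -3
p=0,j=5: odd sum, res = (-3)-5 = -8
p=0,j=6: even sum, res = (-8)+0 = -8
p=1,j=3: even sum, res = (-8)+3 = -5
p=1,j=4: odd sum, res = (-5)-4 = -9
p=1,j=5: even sum, res = (-9)+5 = -4
p=1,j=6: odd sum, res = (-4)-6 = -10
p=2,j=3: odd sum, res = (-10)-3 = -13
p=2,j=4: even sum, res = (-13)+8 = -5
p=2,j=5: odd sum, res = (-5)-5 = -10
p=2,j=6: even sum, res = (-10)+12 = 2
p=3,j=3: even sum, res = 2+9 = 11
p=3,j=4: odd sum, res = 11-4 = 7
p=3,j=5: even sum, res = 7+15 = 22
p=3,j=6: odd sum, res = 22-6 = 16
p=4,j=3: odd sum, res = 16-3 = 13
p=4,j=4: even sum, res = 13+16 = 29
p=4,j=5: odd sum, res = 29-5 = 24
p=4,j=6: even sum, res = 24+24 = 48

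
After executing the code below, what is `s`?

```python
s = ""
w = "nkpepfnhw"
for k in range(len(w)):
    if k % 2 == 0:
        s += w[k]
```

k=0: add 'n' → 'n'
k=1: skip
k=2: add 'p' → 'np'
k=3: skip
k=4: add 'p' → 'npp'
k=5: skip
k=6: add 'n' → 'nppn'
k=7: skip
k=8: add 'w' → 'nppnw'

'nppnw'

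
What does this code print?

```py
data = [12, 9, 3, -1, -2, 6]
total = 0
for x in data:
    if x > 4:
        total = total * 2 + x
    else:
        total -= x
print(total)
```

72

x=12: >4, total = 0*2+12 = 12
x=9: >4, total = 12*2+9 = 33
x=3: not >4, total = 33-3 = 30
x=-1: not >4, total = 30-(-1) = 31
x=-2: not >4, total = 31-(-2) = 33
x=6: >4, total = 33*2+6 = 72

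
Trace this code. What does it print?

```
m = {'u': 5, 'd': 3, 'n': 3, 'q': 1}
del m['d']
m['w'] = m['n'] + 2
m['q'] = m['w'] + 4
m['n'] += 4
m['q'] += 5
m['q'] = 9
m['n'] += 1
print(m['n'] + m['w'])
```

del 'd' → {'u': 5, 'n': 3, 'q': 1}
m['w'] = m['n']+2 = 5 → {'u': 5, 'n': 3, 'q': 1, 'w': 5}
m['q'] = m['w']+4 = 9 → {'u': 5, 'n': 3, 'q': 9, 'w': 5}
m['n'] = 3+4 = 7 → {'u': 5, 'n': 7, 'q': 9, 'w': 5}
m['q'] = 9+5 = 14 → {'u': 5, 'n': 7, 'q': 14, 'w': 5}
m['q'] = 9 → {'u': 5, 'n': 7, 'q': 9, 'w': 5}
m['n'] = 7+1 = 8 → {'u': 5, 'n': 8, 'q': 9, 'w': 5}
m['n']+m['w'] = 8+5 = 13

13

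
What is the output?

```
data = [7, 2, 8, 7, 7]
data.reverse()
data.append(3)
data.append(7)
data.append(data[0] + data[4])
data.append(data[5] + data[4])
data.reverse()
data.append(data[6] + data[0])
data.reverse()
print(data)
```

reverse → [7, 7, 8, 2, 7]
append 3 → [7, 7, 8, 2, 7, 3]
append 7 → [7, 7, 8, 2, 7, 3, 7]
append data[0]+data[4] = 7+7 = 14 → [7, 7, 8, 2, 7, 3, 7, 14]
append data[5]+data[4] = 3+7 = 10 → [7, 7, 8, 2, 7, 3, 7, 14, 10]
reverse → [10, 14, 7, 3, 7, 2, 8, 7, 7]
append data[6]+data[0] = 8+10 = 18 → [10, 14, 7, 3, 7, 2, 8, 7, 7, 18]
reverse → [18, 7, 7, 8, 2, 7, 3, 7, 14, 10]

[18, 7, 7, 8, 2, 7, 3, 7, 14, 10]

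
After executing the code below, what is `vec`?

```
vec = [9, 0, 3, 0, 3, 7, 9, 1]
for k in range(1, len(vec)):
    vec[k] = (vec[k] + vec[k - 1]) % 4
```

k=1: vec[1] = (0+9)%4 = 1 → [9, 1, 3, 0, 3, 7, 9, 1]
k=2: vec[2] = (3+1)%4 = 0 → [9, 1, 0, 0, 3, 7, 9, 1]
k=3: vec[3] = (0+0)%4 = 0 → [9, 1, 0, 0, 3, 7, 9, 1]
k=4: vec[4] = (3+0)%4 = 3 → [9, 1, 0, 0, 3, 7, 9, 1]
k=5: vec[5] = (7+3)%4 = 2 → [9, 1, 0, 0, 3, 2, 9, 1]
k=6: vec[6] = (9+2)%4 = 3 → [9, 1, 0, 0, 3, 2, 3, 1]
k=7: vec[7] = (1+3)%4 = 0 → [9, 1, 0, 0, 3, 2, 3, 0]

[9, 1, 0, 0, 3, 2, 3, 0]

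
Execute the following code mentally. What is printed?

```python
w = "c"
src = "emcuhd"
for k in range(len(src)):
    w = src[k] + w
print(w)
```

k=0: prepend 'e' → 'ec'
k=1: prepend 'm' → 'mec'
k=2: prepend 'c' → 'cmec'
k=3: prepend 'u' → 'ucmec'
k=4: prepend 'h' → 'hucmec'
k=5: prepend 'd' → 'dhucmec'

dhucmec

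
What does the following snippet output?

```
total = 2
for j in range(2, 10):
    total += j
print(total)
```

46

j=2: total = 2+2 = 4
j=3: total = 4+3 = 7
j=4: total = 7+4 = 11
j=5: total = 11+5 = 16
j=6: total = 16+6 = 22
j=7: total = 22+7 = 29
j=8: total = 29+8 = 37
j=9: total = 37+9 = 46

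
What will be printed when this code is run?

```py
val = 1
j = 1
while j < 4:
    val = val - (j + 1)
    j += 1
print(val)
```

-8

j=1: val = 1-2 = -1
j=2: val = (-1)-3 = -4
j=3: val = (-4)-4 = -8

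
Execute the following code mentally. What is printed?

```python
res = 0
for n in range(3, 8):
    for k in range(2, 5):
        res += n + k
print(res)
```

120

n=3,k=2: res = 0+5 = 5
n=3,k=3: res = 5+6 = 11
n=3,k=4: res = 11+7 = 18
n=4,k=2: res = 18+6 = 24
n=4,k=3: res = 24+7 = 31
n=4,k=4: res = 31+8 = 39
n=5,k=2: res = 39+7 = 46
n=5,k=3: res = 46+8 = 54
n=5,k=4: res = 54+9 = 63
n=6,k=2: res = 63+8 = 71
n=6,k=3: res = 71+9 = 80
n=6,k=4: res = 80+10 = 90
n=7,k=2: res = 90+9 = 99
n=7,k=3: res = 99+10 = 109
n=7,k=4: res = 109+11 = 120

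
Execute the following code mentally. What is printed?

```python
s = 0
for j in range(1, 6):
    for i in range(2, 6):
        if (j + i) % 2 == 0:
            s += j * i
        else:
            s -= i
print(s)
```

j=1,i=2: odd sum, s = 0-2 = -2
j=1,i=3: even sum, s = (-2)+3 = 1
j=1,i=4: odd sum, s = 1-4 = -3
j=1,i=5: even sum, s = (-3)+5 = 2
j=2,i=2: even sum, s = 2+4 = 6
j=2,i=3: odd sum, s = 6-3 = 3
j=2,i=4: even sum, s = 3+8 = 11
j=2,i=5: odd sum, s = 11-5 = 6
j=3,i=2: odd sum, s = 6-2 = 4
j=3,i=3: even sum, s = 4+9 = 13
j=3,i=4: odd sum, s = 13-4 = 9
j=3,i=5: even sum, s = 9+15 = 24
j=4,i=2: even sum, s = 24+8 = 32
j=4,i=3: odd sum, s = 32-3 = 29
j=4,i=4: even sum, s = 29+16 = 45
j=4,i=5: odd sum, s = 45-5 = 40
j=5,i=2: odd sum, s = 40-2 = 38
j=5,i=3: even sum, s = 38+15 = 53
j=5,i=4: odd sum, s = 53-4 = 49
j=5,i=5: even sum, s = 49+25 = 74

74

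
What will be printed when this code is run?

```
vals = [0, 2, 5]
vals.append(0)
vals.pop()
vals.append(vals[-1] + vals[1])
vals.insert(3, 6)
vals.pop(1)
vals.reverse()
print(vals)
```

append 0 → [0, 2, 5, 0]
pop() removes 0 → [0, 2, 5]
append vals[-1]+vals[1] = 5+2 = 7 → [0, 2, 5, 7]
insert 6 at 3 → [0, 2, 5, 6, 7]
pop(1) removes 2 → [0, 5, 6, 7]
reverse → [7, 6, 5, 0]

[7, 6, 5, 0]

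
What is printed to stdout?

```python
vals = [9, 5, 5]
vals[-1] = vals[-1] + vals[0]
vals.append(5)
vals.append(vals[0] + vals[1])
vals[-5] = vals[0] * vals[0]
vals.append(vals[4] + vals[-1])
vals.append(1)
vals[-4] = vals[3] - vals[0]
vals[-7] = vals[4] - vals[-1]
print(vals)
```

vals[-1] = vals[-1]+vals[0] = 5+9 = 14 → [9, 5, 14]
append 5 → [9, 5, 14, 5]
append vals[0]+vals[1] = 9+5 = 14 → [9, 5, 14, 5, 14]
vals[-5] = vals[0]*vals[0] = 9*9 = 81 → [81, 5, 14, 5, 14]
append vals[4]+vals[-1] = 14+14 = 28 → [81, 5, 14, 5, 14, 28]
append 1 → [81, 5, 14, 5, 14, 28, 1]
vals[-4] = vals[3]-vals[0] = 5-81 = -76 → [81, 5, 14, -76, 14, 28, 1]
vals[-7] = vals[4]-vals[-1] = 14-1 = 13 → [13, 5, 14, -76, 14, 28, 1]

[13, 5, 14, -76, 14, 28, 1]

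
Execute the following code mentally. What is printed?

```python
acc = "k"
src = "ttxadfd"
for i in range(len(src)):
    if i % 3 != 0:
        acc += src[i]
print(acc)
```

ktxdf

i=0: skip
i=1: add 't' → 'kt'
i=2: add 'x' → 'ktx'
i=3: skip
i=4: add 'd' → 'ktxd'
i=5: add 'f' → 'ktxdf'
i=6: skip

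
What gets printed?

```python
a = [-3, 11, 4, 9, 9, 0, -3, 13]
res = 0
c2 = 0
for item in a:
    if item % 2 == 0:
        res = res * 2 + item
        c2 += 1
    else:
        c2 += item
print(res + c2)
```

46

item=-3: not even; c2=-3
item=11: not even; c2=8
item=4: even, res = 0*2+4 = 4; c2=9
item=9: not even; c2=18
item=9: not even; c2=27
item=0: even, res = 4*2+0 = 8; c2=28
item=-3: not even; c2=25
item=13: not even; c2=38
res+c2 = 8+38 = 46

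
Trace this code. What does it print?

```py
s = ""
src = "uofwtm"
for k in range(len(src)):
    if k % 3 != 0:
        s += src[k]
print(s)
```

oftm

k=0: skip
k=1: add 'o' → 'o'
k=2: add 'f' → 'of'
k=3: skip
k=4: add 't' → 'oft'
k=5: add 'm' → 'oftm'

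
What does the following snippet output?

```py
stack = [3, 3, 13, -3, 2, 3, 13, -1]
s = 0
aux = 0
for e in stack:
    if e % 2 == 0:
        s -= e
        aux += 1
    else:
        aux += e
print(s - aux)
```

e=3: not even; aux=3
e=3: not even; aux=6
e=13: not even; aux=19
e=-3: not even; aux=16
e=2: even, s = 0-2 = -2; aux=17
e=3: not even; aux=20
e=13: not even; aux=33
e=-1: not even; aux=32
s-aux = (-2)-32 = -34

-34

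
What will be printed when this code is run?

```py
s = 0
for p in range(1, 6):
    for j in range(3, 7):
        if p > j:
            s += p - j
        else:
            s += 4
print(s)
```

p=1,j=3: not 1>3, s = 0+4 = 4
p=1,j=4: not 1>4, s = 4+4 = 8
p=1,j=5: not 1>5, s = 8+4 = 12
p=1,j=6: not 1>6, s = 12+4 = 16
p=2,j=3: not 2>3, s = 16+4 = 20
p=2,j=4: not 2>4, s = 20+4 = 24
p=2,j=5: not 2>5, s = 24+4 = 28
p=2,j=6: not 2>6, s = 28+4 = 32
p=3,j=3: not 3>3, s = 32+4 = 36
p=3,j=4: not 3>4, s = 36+4 = 40
p=3,j=5: not 3>5, s = 40+4 = 44
p=3,j=6: not 3>6, s = 44+4 = 48
p=4,j=3: 4>3, s = 48+1 = 49
p=4,j=4: not 4>4, s = 49+4 = 53
p=4,j=5: not 4>5, s = 53+4 = 57
p=4,j=6: not 4>6, s = 57+4 = 61
p=5,j=3: 5>3, s = 61+2 = 63
p=5,j=4: 5>4, s = 63+1 = 64
p=5,j=5: not 5>5, s = 64+4 = 68
p=5,j=6: not 5>6, s = 68+4 = 72

72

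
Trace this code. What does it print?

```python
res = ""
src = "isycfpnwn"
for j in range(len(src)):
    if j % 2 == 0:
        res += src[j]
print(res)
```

iyfnn

j=0: add 'i' → 'i'
j=1: skip
j=2: add 'y' → 'iy'
j=3: skip
j=4: add 'f' → 'iyf'
j=5: skip
j=6: add 'n' → 'iyfn'
j=7: skip
j=8: add 'n' → 'iyfnn'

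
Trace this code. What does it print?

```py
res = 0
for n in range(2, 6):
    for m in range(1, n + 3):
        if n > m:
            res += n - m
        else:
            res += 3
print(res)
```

n=2,m=1: 2>1, res = 0+1 = 1
n=2,m=2: not 2>2, res = 1+3 = 4
n=2,m=3: not 2>3, res = 4+3 = 7
n=2,m=4: not 2>4, res = 7+3 = 10
n=3,m=1: 3>1, res = 10+2 = 12
n=3,m=2: 3>2, res = 12+1 = 13
n=3,m=3: not 3>3, res = 13+3 = 16
n=3,m=4: not 3>4, res = 16+3 = 19
n=3,m=5: not 3>5, res = 19+3 = 22
n=4,m=1: 4>1, res = 22+3 = 25
n=4,m=2: 4>2, res = 25+2 = 27
n=4,m=3: 4>3, res = 27+1 = 28
n=4,m=4: not 4>4, res = 28+3 = 31
n=4,m=5: not 4>5, res = 31+3 = 34
n=4,m=6: not 4>6, res = 34+3 = 37
n=5,m=1: 5>1, res = 37+4 = 41
n=5,m=2: 5>2, res = 41+3 = 44
n=5,m=3: 5>3, res = 44+2 = 46
n=5,m=4: 5>4, res = 46+1 = 47
n=5,m=5: not 5>5, res = 47+3 = 50
n=5,m=6: not 5>6, res = 50+3 = 53
n=5,m=7: not 5>7, res = 53+3 = 56

56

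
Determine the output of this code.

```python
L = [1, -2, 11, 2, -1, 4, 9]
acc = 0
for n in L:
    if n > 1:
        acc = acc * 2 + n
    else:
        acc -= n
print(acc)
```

n=1: not >1, acc = 0-1 = -1
n=-2: not >1, acc = (-1)-(-2) = 1
n=11: >1, acc = 1*2+11 = 13
n=2: >1, acc = 13*2+2 = 28
n=-1: not >1, acc = 28-(-1) = 29
n=4: >1, acc = 29*2+4 = 62
n=9: >1, acc = 62*2+9 = 133

133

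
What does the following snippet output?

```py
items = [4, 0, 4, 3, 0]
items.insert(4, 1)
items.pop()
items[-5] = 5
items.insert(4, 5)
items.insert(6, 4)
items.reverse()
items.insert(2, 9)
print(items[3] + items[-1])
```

10

insert 1 at 4 → [4, 0, 4, 3, 1, 0]
pop() removes 0 → [4, 0, 4, 3, 1]
items[-5] = 5 → [5, 0, 4, 3, 1]
insert 5 at 4 → [5, 0, 4, 3, 5, 1]
insert 4 at 6 → [5, 0, 4, 3, 5, 1, 4]
reverse → [4, 1, 5, 3, 4, 0, 5]
insert 9 at 2 → [4, 1, 9, 5, 3, 4, 0, 5]
items[3]+items[-1] = 5+5 = 10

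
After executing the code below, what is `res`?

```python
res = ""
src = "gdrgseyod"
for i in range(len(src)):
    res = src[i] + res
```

i=0: prepend 'g' → 'g'
i=1: prepend 'd' → 'dg'
i=2: prepend 'r' → 'rdg'
i=3: prepend 'g' → 'grdg'
i=4: prepend 's' → 'sgrdg'
i=5: prepend 'e' → 'esgrdg'
i=6: prepend 'y' → 'yesgrdg'
i=7: prepend 'o' → 'oyesgrdg'
i=8: prepend 'd' → 'doyesgrdg'

'doyesgrdg'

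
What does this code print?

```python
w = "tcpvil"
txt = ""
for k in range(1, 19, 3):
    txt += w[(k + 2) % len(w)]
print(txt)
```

vtvtvt

k=1: add w[3]='v' → 'v'
k=4: add w[0]='t' → 'vt'
k=7: add w[3]='v' → 'vtv'
k=10: add w[0]='t' → 'vtvt'
k=13: add w[3]='v' → 'vtvtv'
k=16: add w[0]='t' → 'vtvtvt'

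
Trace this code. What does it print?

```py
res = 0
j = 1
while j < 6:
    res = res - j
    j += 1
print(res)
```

-15

j=1: res = 0-1 = -1
j=2: res = (-1)-2 = -3
j=3: res = (-3)-3 = -6
j=4: res = (-6)-4 = -10
j=5: res = (-10)-5 = -15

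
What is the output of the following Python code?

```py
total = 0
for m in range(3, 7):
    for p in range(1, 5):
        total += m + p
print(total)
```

112

m=3,p=1: total = 0+4 = 4
m=3,p=2: total = 4+5 = 9
m=3,p=3: total = 9+6 = 15
m=3,p=4: total = 15+7 = 22
m=4,p=1: total = 22+5 = 27
m=4,p=2: total = 27+6 = 33
m=4,p=3: total = 33+7 = 40
m=4,p=4: total = 40+8 = 48
m=5,p=1: total = 48+6 = 54
m=5,p=2: total = 54+7 = 61
m=5,p=3: total = 61+8 = 69
m=5,p=4: total = 69+9 = 78
m=6,p=1: total = 78+7 = 85
m=6,p=2: total = 85+8 = 93
m=6,p=3: total = 93+9 = 102
m=6,p=4: total = 102+10 = 112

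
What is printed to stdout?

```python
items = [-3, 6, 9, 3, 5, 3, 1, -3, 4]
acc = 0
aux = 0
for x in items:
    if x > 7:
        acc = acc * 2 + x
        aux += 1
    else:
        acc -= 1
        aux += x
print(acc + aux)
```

x=-3: not >7, acc = 0-1 = -1; aux=-3
x=6: not >7, acc = (-1)-1 = -2; aux=3
x=9: >7, acc = (-2)*2+9 = 5; aux=4
x=3: not >7, acc = 5-1 = 4; aux=7
x=5: not >7, acc = 4-1 = 3; aux=12
x=3: not >7, acc = 3-1 = 2; aux=15
x=1: not >7, acc = 2-1 = 1; aux=16
x=-3: not >7, acc = 1-1 = 0; aux=13
x=4: not >7, acc = 0-1 = -1; aux=17
acc+aux = (-1)+17 = 16

16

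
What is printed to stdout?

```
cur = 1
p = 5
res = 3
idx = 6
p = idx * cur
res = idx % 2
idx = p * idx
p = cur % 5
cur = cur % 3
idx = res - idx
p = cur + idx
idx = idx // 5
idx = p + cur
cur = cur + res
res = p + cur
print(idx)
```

p = 6*1 = 6
res = 6%2 = 0
idx = 6*6 = 36
p = 1%5 = 1
cur = 1%3 = 1
idx = 0-36 = -36
p = 1+(-36) = -35
idx = (-36)//5 = -8
idx = (-35)+1 = -34
cur = 1+0 = 1
res = (-35)+1 = -34

-34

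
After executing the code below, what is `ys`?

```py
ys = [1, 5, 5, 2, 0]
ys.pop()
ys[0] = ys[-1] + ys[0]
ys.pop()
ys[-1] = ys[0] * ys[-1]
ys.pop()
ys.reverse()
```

[5, 3]

pop() removes 0 → [1, 5, 5, 2]
ys[0] = ys[-1]+ys[0] = 2+1 = 3 → [3, 5, 5, 2]
pop() removes 2 → [3, 5, 5]
ys[-1] = ys[0]*ys[-1] = 3*5 = 15 → [3, 5, 15]
pop() removes 15 → [3, 5]
reverse → [5, 3]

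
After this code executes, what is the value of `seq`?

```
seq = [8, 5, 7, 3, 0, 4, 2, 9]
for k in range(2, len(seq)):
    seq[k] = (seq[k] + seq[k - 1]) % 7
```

[8, 5, 5, 1, 1, 5, 0, 2]

k=2: seq[2] = (7+5)%7 = 5 → [8, 5, 5, 3, 0, 4, 2, 9]
k=3: seq[3] = (3+5)%7 = 1 → [8, 5, 5, 1, 0, 4, 2, 9]
k=4: seq[4] = (0+1)%7 = 1 → [8, 5, 5, 1, 1, 4, 2, 9]
k=5: seq[5] = (4+1)%7 = 5 → [8, 5, 5, 1, 1, 5, 2, 9]
k=6: seq[6] = (2+5)%7 = 0 → [8, 5, 5, 1, 1, 5, 0, 9]
k=7: seq[7] = (9+0)%7 = 2 → [8, 5, 5, 1, 1, 5, 0, 2]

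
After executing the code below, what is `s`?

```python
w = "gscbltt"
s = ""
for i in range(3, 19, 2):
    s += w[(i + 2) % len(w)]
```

'tgcltsbt'

i=3: add w[5]='t' → 't'
i=5: add w[0]='g' → 'tg'
i=7: add w[2]='c' → 'tgc'
i=9: add w[4]='l' → 'tgcl'
i=11: add w[6]='t' → 'tgclt'
i=13: add w[1]='s' → 'tgclts'
i=15: add w[3]='b' → 'tgcltsb'
i=17: add w[5]='t' → 'tgcltsbt'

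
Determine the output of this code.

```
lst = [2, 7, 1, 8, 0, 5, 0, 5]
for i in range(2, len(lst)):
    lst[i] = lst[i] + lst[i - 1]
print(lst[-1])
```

26

i=2: lst[2] = 1+7 = 8 → [2, 7, 8, 8, 0, 5, 0, 5]
i=3: lst[3] = 8+8 = 16 → [2, 7, 8, 16, 0, 5, 0, 5]
i=4: lst[4] = 0+16 = 16 → [2, 7, 8, 16, 16, 5, 0, 5]
i=5: lst[5] = 5+16 = 21 → [2, 7, 8, 16, 16, 21, 0, 5]
i=6: lst[6] = 0+21 = 21 → [2, 7, 8, 16, 16, 21, 21, 5]
i=7: lst[7] = 5+21 = 26 → [2, 7, 8, 16, 16, 21, 21, 26]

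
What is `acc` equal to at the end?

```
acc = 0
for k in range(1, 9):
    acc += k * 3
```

k=1: acc = 0+1*3 = 3
k=2: acc = 3+2*3 = 9
k=3: acc = 9+3*3 = 18
k=4: acc = 18+4*3 = 30
k=5: acc = 30+5*3 = 45
k=6: acc = 45+6*3 = 63
k=7: acc = 63+7*3 = 84
k=8: acc = 84+8*3 = 108

108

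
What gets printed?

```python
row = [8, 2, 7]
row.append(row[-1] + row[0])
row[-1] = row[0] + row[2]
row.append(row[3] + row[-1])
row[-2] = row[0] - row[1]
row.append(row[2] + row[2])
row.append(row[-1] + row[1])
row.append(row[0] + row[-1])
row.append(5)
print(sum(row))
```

append row[-1]+row[0] = 7+8 = 15 → [8, 2, 7, 15]
row[-1] = row[0]+row[2] = 8+7 = 15 → [8, 2, 7, 15]
append row[3]+row[-1] = 15+15 = 30 → [8, 2, 7, 15, 30]
row[-2] = row[0]-row[1] = 8-2 = 6 → [8, 2, 7, 6, 30]
append row[2]+row[2] = 7+7 = 14 → [8, 2, 7, 6, 30, 14]
append row[-1]+row[1] = 14+2 = 16 → [8, 2, 7, 6, 30, 14, 16]
append row[0]+row[-1] = 8+16 = 24 → [8, 2, 7, 6, 30, 14, 16, 24]
append 5 → [8, 2, 7, 6, 30, 14, 16, 24, 5]
sum = 112

112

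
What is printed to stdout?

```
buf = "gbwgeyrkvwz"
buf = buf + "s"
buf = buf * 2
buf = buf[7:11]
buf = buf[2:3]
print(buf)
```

w

+ 's' → 'gbwgeyrkvwzs'
repeat ×2 → 'gbwgeyrkvwzsgbwgeyrkvwzs'
slice [7:11] → 'kvwz'
slice [2:3] → 'w'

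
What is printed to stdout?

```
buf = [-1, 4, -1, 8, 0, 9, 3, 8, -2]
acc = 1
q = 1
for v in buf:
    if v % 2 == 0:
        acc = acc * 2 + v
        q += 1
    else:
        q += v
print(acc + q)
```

190

v=-1: not even; q=0
v=4: even, acc = 1*2+4 = 6; q=1
v=-1: not even; q=0
v=8: even, acc = 6*2+8 = 20; q=1
v=0: even, acc = 20*2+0 = 40; q=2
v=9: not even; q=11
v=3: not even; q=14
v=8: even, acc = 40*2+8 = 88; q=15
v=-2: even, acc = 88*2+(-2) = 174; q=16
acc+q = 174+16 = 190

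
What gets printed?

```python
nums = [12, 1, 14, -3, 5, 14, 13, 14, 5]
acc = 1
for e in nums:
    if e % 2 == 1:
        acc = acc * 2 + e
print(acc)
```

75

e=12: not odd
e=1: odd, acc = 1*2+1 = 3
e=14: not odd
e=-3: odd, acc = 3*2+(-3) = 3
e=5: odd, acc = 3*2+5 = 11
e=14: not odd
e=13: odd, acc = 11*2+13 = 35
e=14: not odd
e=5: odd, acc = 35*2+5 = 75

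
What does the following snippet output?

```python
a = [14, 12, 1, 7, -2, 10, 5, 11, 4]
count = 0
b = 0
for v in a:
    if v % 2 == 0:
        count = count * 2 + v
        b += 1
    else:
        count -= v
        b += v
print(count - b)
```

v=14: even, count = 0*2+14 = 14; b=1
v=12: even, count = 14*2+12 = 40; b=2
v=1: not even, count = 40-1 = 39; b=3
v=7: not even, count = 39-7 = 32; b=10
v=-2: even, count = 32*2+(-2) = 62; b=11
v=10: even, count = 62*2+10 = 134; b=12
v=5: not even, count = 134-5 = 129; b=17
v=11: not even, count = 129-11 = 118; b=28
v=4: even, count = 118*2+4 = 240; b=29
count-b = 240-29 = 211

211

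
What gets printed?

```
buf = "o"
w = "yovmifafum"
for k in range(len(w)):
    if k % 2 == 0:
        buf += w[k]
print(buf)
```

k=0: add 'y' → 'oy'
k=1: skip
k=2: add 'v' → 'oyv'
k=3: skip
k=4: add 'i' → 'oyvi'
k=5: skip
k=6: add 'a' → 'oyvia'
k=7: skip
k=8: add 'u' → 'oyviau'
k=9: skip

oyviau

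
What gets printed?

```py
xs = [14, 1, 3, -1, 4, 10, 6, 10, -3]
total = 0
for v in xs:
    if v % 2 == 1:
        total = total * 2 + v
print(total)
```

15

v=14: not odd
v=1: odd, total = 0*2+1 = 1
v=3: odd, total = 1*2+3 = 5
v=-1: odd, total = 5*2+(-1) = 9
v=4: not odd
v=10: not odd
v=6: not odd
v=10: not odd
v=-3: odd, total = 9*2+(-3) = 15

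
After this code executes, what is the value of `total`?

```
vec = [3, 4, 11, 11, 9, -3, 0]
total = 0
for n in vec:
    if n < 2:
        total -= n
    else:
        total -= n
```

-35

n=3: not <2, total = 0-3 = -3
n=4: not <2, total = (-3)-4 = -7
n=11: not <2, total = (-7)-11 = -18
n=11: not <2, total = (-18)-11 = -29
n=9: not <2, total = (-29)-9 = -38
n=-3: <2, total = (-38)-(-3) = -35
n=0: <2, total = (-35)-0 = -35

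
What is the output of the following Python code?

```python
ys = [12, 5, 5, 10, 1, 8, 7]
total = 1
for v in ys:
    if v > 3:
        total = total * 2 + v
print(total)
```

v=12: >3, total = 1*2+12 = 14
v=5: >3, total = 14*2+5 = 33
v=5: >3, total = 33*2+5 = 71
v=10: >3, total = 71*2+10 = 152
v=1: not >3
v=8: >3, total = 152*2+8 = 312
v=7: >3, total = 312*2+7 = 631

631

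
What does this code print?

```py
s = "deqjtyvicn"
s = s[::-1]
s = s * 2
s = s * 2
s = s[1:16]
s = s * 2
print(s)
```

civytjqedncivytcivytjqedncivyt

reverse → 'ncivytjqed'
repeat ×2 → 'ncivytjqedncivytjqed'
repeat ×2 → 'ncivytjqedncivytjqedncivytjqedncivytjqed'
slice [1:16] → 'civytjqedncivyt'
repeat ×2 → 'civytjqedncivytcivytjqedncivyt'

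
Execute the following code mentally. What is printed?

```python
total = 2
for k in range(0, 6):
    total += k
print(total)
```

17

k=0: total = 2+0 = 2
k=1: total = 2+1 = 3
k=2: total = 3+2 = 5
k=3: total = 5+3 = 8
k=4: total = 8+4 = 12
k=5: total = 12+5 = 17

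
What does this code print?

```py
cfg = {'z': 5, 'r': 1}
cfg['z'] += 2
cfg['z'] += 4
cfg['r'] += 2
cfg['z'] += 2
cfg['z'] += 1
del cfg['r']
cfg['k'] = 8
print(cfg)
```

cfg['z'] = 5+2 = 7 → {'z': 7, 'r': 1}
cfg['z'] = 7+4 = 11 → {'z': 11, 'r': 1}
cfg['r'] = 1+2 = 3 → {'z': 11, 'r': 3}
cfg['z'] = 11+2 = 13 → {'z': 13, 'r': 3}
cfg['z'] = 13+1 = 14 → {'z': 14, 'r': 3}
del 'r' → {'z': 14}
cfg['k'] = 8 → {'z': 14, 'k': 8}

{'z': 14, 'k': 8}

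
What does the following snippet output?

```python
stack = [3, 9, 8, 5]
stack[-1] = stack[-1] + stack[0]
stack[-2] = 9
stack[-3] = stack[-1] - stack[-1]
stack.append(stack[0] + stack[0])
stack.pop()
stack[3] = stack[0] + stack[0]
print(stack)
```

stack[-1] = stack[-1]+stack[0] = 5+3 = 8 → [3, 9, 8, 8]
stack[-2] = 9 → [3, 9, 9, 8]
stack[-3] = stack[-1]-stack[-1] = 8-8 = 0 → [3, 0, 9, 8]
append stack[0]+stack[0] = 3+3 = 6 → [3, 0, 9, 8, 6]
pop() removes 6 → [3, 0, 9, 8]
stack[3] = stack[0]+stack[0] = 3+3 = 6 → [3, 0, 9, 6]

[3, 0, 9, 6]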